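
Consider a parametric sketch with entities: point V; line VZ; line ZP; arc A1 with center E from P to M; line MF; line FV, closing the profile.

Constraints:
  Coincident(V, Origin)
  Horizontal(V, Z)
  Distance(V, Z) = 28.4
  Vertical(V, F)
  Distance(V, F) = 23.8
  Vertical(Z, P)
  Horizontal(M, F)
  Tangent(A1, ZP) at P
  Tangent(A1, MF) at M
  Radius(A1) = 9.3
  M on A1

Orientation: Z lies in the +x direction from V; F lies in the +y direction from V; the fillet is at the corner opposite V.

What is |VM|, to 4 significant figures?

30.52

V is at the origin; V and Z share the same y with |VZ| = 28.4 and Z on the +x side, so Z = (28.40, 0.000). V and F share the same x with |VF| = 23.8 and F on the +y side, so F = (0.000, 23.80). The virtual corner opposite V is at (28.40, 23.80). Since A1 is tangent to ZP there, EP ⟂ ZP and tangency of A1 to MF means the radius EM is perpendicular to MF, with radius 9.3, so the center E sits 9.3 in from both sides at E = (19.10, 14.50). That places the tangent points at P = (28.40, 14.50) on ZP and M = (19.10, 23.80) on MF. Then |VM| = |M − V| = 30.52.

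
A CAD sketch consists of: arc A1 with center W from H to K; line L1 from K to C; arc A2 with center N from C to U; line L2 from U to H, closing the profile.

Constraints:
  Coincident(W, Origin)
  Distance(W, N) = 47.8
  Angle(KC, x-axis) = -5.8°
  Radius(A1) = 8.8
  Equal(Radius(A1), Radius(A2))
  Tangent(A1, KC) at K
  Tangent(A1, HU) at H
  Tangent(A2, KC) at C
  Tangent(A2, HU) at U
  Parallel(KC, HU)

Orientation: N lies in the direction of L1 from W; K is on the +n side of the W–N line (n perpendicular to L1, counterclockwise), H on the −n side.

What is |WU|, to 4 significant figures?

48.60

The slot axis is L1's direction at -5.8°, so u = (cos -5.8°, sin -5.8°) = (0.9949, -0.1011) and n = (−sin -5.8°, cos -5.8°) = (0.1011, 0.9949). W is at the origin and N lies 47.8 along u from W, so N = 47.8·u = (47.56, -4.830). Tangency of A1 to both parallel lines with radius 8.8 puts K and H at W ± 8.8·n: K = (0.8893, 8.755), H = (-0.8893, -8.755). Equal radii place C and U the same way about N: C = N + 8.8·n = (48.44, 3.924), U = N − 8.8·n = (46.67, -13.59). Then |WU| = |U − W| = 48.60.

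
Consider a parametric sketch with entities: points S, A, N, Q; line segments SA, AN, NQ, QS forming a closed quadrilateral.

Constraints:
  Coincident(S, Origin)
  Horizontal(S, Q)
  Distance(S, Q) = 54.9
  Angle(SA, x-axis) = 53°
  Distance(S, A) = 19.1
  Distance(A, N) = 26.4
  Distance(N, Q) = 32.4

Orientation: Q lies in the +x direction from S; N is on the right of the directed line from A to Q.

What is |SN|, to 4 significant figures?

24.96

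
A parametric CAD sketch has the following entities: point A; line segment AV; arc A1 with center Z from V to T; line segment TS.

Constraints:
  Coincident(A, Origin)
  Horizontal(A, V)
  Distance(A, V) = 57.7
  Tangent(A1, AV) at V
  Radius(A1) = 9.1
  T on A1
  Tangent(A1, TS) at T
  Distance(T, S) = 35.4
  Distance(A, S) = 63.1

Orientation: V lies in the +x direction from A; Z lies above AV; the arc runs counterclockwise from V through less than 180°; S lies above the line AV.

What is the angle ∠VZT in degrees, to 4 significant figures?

123.7°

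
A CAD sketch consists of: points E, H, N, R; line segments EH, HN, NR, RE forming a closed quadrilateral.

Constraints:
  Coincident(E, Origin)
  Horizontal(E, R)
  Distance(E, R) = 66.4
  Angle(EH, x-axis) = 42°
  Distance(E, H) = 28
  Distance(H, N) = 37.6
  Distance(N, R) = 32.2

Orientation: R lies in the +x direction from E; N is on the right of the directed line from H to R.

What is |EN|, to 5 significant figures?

40.600

E is at the origin; E and R share the same y with |ER| = 66.4 and R in +x, so R = (66.4, 0). EH runs at 42.0° with |EH| = 28.0, so H = (20.808, 18.736). N is determined by |HN| = 37.6 and |NR| = 32.2 together: it lies at the intersection of circle(H, 37.6) and circle(R, 32.2). With |HR| = 49.291, the foot of the radical line on HR is 28.469 from H and the perpendicular offset is √(37.6² − 28.469²) = 24.562. Taking the right-of-HR solution: N = (37.805, -14.804).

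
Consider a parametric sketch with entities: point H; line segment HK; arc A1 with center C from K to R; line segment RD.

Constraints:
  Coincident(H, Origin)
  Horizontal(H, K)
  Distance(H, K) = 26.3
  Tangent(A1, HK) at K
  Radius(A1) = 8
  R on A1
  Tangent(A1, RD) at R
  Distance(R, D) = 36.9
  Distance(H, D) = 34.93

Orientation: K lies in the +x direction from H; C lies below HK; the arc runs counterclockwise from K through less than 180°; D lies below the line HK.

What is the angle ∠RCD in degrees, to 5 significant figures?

77.767°

Checks: |HK| = 26.30 ✓; |CK| = 8.000 ✓; |CR| = 8.000 ✓; ∠(CR, RD) = 90.00° ✓; |RD| = 36.90 ✓; |HD| = 34.93 ✓.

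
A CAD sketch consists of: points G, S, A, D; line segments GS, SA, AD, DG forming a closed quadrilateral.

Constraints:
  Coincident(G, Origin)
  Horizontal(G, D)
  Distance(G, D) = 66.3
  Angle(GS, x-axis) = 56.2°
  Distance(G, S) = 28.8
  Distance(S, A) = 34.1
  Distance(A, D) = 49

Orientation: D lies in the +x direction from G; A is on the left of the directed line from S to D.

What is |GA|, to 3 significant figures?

61.9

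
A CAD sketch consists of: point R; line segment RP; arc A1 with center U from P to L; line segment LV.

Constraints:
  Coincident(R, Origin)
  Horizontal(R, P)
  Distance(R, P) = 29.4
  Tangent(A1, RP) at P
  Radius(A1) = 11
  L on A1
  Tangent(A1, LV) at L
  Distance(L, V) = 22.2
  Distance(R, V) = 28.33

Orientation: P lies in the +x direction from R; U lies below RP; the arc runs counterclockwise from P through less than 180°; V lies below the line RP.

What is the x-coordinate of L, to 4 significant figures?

19.43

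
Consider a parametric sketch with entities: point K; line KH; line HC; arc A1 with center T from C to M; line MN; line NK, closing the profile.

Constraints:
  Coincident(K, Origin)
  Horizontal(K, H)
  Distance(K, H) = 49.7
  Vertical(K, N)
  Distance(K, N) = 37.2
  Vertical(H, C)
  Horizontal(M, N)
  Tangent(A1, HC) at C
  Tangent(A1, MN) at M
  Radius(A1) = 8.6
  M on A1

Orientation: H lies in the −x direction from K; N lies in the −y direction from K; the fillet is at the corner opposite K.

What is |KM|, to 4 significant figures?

55.44

K is at the origin; KH is horizontal with |KH| = 49.7 and H on the −x side, so H = (-49.70, 0.000). KN is vertical with |KN| = 37.2 and N on the −y side, so N = (0.000, -37.20). The virtual corner opposite K is at (-49.70, -37.20). Since A1 is tangent to HC there, TC ⟂ HC and since A1 is tangent to MN there, TM ⟂ MN, with radius 8.6, so the center T sits 8.6 in from both sides at T = (-41.10, -28.60). That places the tangent points at C = (-49.70, -28.60) on HC and M = (-41.10, -37.20) on MN. Then |KM| = |M − K| = 55.44.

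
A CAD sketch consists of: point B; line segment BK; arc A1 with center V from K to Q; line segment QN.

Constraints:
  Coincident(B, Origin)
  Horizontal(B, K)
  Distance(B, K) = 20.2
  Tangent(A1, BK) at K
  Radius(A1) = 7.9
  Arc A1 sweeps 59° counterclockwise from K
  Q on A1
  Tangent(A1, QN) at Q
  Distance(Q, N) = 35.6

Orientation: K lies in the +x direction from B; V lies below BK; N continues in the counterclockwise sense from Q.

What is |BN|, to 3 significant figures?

34.7

B is at the origin; BK is horizontal with |BK| = 20.2 and K on the +x side, so K = (20.2, 0.00). A1 meets BK tangentially, so VK is at right angles to BK, so V = K + (0, -7.9) = (20.2, -7.90). On A1, K sits at bearing 90° from V; a 59° counterclockwise sweep puts Q at bearing 149°, so Q = V + 7.9·(cos 149°, sin 149°) = (13.4, -3.83). The tangent condition forces VQ to be normal to QN, so QN runs along (−sin 149°, cos 149°); with |QN| = 35.6, N = (-4.91, -34.3). Then |BN| = |N − B| = 34.7.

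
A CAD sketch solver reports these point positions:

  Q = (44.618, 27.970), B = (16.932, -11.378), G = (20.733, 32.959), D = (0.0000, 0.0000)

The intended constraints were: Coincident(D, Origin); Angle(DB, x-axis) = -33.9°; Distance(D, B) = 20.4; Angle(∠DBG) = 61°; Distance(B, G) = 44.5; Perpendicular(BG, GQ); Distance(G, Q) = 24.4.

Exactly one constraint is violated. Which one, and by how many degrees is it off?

Perpendicular(BG, GQ) — off by 6.90°.

D = (0.00, 0.00) ✓; DB at -33.90° ✓; |DB| = 20.40 ✓; ∠DBG = 61.00° ✓; |BG| = 44.50 ✓; ∠(BG, GQ) = 96.90° ✗; |GQ| = 24.40 ✓.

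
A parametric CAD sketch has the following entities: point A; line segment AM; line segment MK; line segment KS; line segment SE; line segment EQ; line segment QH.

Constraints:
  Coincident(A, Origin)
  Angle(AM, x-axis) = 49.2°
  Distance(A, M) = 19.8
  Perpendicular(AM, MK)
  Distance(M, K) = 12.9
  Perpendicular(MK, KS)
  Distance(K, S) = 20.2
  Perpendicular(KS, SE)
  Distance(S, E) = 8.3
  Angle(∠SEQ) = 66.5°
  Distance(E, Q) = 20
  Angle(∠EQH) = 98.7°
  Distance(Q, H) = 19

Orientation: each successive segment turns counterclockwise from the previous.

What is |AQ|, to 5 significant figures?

21.909

A is at the origin; AM runs at 49.2° with length 19.8, so M = (12.938, 14.989). AM is perpendicular to MK, so MK runs at 139.20°; with |MK| = 12.9, K = (3.1725, 23.418). The perpendicularity gives KS at right angles to MK, so KS runs at -130.80°; with |KS| = 20.2, S = (-10.027, 8.1263). The perpendicularity gives SE at right angles to KS, so SE runs at -40.800°; with |SE| = 8.3, E = (-3.7435, 2.7029). ∠SEQ = 66.5° gives EQ at 72.700° from the x-axis; with |EQ| = 20.0, Q = (2.2040, 21.798). Then |AQ| = |Q − A| = 21.909.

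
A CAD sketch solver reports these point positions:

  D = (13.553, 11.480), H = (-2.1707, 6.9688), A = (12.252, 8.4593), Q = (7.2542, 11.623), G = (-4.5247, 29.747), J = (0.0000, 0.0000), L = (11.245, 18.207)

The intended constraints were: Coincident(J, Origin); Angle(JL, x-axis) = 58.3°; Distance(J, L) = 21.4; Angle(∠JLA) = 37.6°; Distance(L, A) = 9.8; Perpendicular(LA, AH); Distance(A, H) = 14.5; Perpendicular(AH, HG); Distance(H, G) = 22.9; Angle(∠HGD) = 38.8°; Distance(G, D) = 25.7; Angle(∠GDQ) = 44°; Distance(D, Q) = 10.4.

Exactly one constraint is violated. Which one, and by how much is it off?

Distance(D, Q) = 10.4 — off by 4.10.

J = (0.00, 0.00) ✓; JL at 58.30° ✓; |JL| = 21.40 ✓; ∠JLA = 37.60° ✓; |LA| = 9.800 ✓; ∠(LA, AH) = 90.00° ✓; |AH| = 14.50 ✓; ∠(AH, HG) = 90.00° ✓; |HG| = 22.90 ✓; ∠HGD = 38.80° ✓; |GD| = 25.70 ✓; ∠GDQ = 44.00° ✓; |DQ| = 6.300 ✗.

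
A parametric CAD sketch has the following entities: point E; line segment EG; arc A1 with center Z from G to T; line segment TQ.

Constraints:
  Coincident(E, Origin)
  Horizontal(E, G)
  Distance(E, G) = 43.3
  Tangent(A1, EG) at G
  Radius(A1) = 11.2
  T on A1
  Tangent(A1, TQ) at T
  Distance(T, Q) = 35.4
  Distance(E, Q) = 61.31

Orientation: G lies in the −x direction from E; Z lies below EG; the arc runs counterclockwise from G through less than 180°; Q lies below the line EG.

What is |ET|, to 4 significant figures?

55.76

Checks: ∠(ZG, GE) = 90.00° ✓; |ZT| = 11.20 ✓; ∠(ZT, TQ) = 90.00° ✓; |TQ| = 35.40 ✓; |EQ| = 61.31 ✓.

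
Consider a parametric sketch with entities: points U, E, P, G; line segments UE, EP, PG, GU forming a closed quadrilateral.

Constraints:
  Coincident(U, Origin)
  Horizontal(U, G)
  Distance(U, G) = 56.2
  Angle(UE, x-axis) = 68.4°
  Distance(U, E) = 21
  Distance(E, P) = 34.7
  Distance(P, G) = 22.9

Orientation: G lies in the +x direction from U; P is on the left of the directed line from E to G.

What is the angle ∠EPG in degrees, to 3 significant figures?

129°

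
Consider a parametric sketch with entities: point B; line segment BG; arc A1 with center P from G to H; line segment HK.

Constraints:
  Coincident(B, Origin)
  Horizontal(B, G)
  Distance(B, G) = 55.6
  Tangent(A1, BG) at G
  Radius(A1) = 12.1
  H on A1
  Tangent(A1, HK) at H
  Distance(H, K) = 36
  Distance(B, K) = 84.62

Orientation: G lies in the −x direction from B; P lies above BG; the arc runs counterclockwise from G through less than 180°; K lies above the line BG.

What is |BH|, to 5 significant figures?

50.666

Checks: B.y = 0.00, G.y = 0.00 ✓; |PH| = 12.10 ✓; ∠(PH, HK) = 90.00° ✓; |HK| = 36.00 ✓; |BK| = 84.62 ✓.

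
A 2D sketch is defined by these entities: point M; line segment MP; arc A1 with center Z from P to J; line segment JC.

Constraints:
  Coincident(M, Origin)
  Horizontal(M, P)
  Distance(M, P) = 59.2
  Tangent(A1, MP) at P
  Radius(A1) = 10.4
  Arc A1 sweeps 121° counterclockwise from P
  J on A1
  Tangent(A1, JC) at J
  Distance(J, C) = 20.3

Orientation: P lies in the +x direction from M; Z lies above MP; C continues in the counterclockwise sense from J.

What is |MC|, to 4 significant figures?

66.51

M is at the origin; MP is horizontal with |MP| = 59.2 and P on the +x side, so P = (59.20, 0.000). Since A1 is tangent to MP there, ZP ⟂ MP, so Z = P + (0, 10.4) = (59.20, 10.40). On A1, P sits at bearing -90° from Z; a 121° counterclockwise sweep puts J at bearing 31°, so J = Z + 10.4·(cos 31°, sin 31°) = (68.11, 15.76). The tangent condition forces ZJ to be normal to JC, so JC runs along (−sin 31°, cos 31°); with |JC| = 20.3, C = (57.66, 33.16). Then |MC| = |C − M| = 66.51.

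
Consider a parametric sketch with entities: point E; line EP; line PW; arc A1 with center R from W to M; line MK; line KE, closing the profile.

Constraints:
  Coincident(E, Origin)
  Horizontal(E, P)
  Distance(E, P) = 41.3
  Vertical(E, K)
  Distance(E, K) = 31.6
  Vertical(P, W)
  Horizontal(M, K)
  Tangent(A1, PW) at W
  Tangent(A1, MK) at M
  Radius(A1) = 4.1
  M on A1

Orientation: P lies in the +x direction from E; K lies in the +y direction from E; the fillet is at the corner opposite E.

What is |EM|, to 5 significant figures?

48.810

The virtual corner opposite E is at (41.300, 31.600). A1 meets PW tangentially, so RW is at right angles to PW and A1 meets MK tangentially, so RM is at right angles to MK, with radius 4.1, so the center R sits 4.1 in from both sides at R = (37.200, 27.500). That places the tangent points at W = (41.300, 27.500) on PW and M = (37.200, 31.600) on MK. Then |EM| = |M − E| = 48.810.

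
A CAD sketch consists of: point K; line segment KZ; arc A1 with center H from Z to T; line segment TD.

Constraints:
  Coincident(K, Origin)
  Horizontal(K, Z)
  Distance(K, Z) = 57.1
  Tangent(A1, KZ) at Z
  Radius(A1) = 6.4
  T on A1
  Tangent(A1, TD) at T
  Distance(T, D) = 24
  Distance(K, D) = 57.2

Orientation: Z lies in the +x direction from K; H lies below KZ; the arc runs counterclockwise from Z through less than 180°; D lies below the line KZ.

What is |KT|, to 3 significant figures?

51.1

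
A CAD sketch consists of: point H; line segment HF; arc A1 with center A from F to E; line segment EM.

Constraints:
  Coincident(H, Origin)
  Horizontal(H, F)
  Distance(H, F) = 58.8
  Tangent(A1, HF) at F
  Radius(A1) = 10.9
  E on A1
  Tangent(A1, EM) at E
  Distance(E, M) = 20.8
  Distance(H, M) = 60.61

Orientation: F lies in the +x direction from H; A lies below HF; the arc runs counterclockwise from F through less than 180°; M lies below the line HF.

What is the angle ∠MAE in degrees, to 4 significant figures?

62.34°

Checks: |AE| = 10.90 ✓; ∠(AE, EM) = 90.00° ✓; |EM| = 20.80 ✓; |HM| = 60.61 ✓.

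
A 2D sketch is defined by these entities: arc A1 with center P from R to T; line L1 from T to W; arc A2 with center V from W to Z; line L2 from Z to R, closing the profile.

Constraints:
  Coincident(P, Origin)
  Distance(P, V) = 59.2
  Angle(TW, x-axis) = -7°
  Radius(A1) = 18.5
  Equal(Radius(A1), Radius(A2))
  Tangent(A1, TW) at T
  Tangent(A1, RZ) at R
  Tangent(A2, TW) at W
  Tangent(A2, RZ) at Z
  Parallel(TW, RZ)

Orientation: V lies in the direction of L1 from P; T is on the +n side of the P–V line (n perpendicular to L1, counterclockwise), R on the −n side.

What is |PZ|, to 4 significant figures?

62.02

Tangency of A1 to both parallel lines with radius 18.5 puts T and R at P ± 18.5·n: T = (2.255, 18.36), R = (-2.255, -18.36). Equal radii place W and Z the same way about V: W = V + 18.5·n = (61.01, 11.15), Z = V − 18.5·n = (56.50, -25.58). Then |PZ| = |Z − P| = 62.02.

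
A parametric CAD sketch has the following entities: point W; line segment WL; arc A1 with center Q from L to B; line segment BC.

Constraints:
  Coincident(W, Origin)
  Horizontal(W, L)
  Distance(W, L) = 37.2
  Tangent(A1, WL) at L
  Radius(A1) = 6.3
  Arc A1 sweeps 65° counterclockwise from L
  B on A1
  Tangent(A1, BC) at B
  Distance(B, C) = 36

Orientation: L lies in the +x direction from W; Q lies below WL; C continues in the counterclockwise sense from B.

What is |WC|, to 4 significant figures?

39.75

W is at the origin; W and L share the same y with |WL| = 37.2 and L on the +x side, so L = (37.20, 0.000). Tangency of A1 to WL means the radius QL is perpendicular to WL, so Q = L + (0, -6.3) = (37.20, -6.300). On A1, L sits at bearing 90° from Q; a 65° counterclockwise sweep puts B at bearing 155°, so B = Q + 6.3·(cos 155°, sin 155°) = (31.49, -3.638). Since A1 is tangent to BC there, QB ⟂ BC, so BC runs along (−sin 155°, cos 155°); with |BC| = 36.0, C = (16.28, -36.26). Then |WC| = |C − W| = 39.75.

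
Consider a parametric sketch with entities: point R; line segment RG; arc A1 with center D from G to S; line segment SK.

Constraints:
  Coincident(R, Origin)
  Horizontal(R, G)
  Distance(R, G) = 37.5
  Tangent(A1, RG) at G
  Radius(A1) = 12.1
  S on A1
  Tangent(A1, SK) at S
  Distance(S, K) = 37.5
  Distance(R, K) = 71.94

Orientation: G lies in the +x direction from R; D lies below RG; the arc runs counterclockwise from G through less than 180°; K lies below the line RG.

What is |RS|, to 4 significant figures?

34.90

R is at the origin; RG is horizontal with |RG| = 37.5 and G on the +x side, so G = (37.50, 0.000). Tangency of A1 to RG means the radius DG is perpendicular to RG, so D = G + (0, -12.1) = (37.50, -12.10). Since DS ⟂ SK (tangency), |DK| = √(12.1² + 37.5²) = 39.40 regardless of where S sits on A1. So K lies on both circle(R, 71.94) and circle(D, 39.40); the below-RG intersection is K = (53.48, -48.12). S is the foot of the tangent from K: S = (28.48, -20.17).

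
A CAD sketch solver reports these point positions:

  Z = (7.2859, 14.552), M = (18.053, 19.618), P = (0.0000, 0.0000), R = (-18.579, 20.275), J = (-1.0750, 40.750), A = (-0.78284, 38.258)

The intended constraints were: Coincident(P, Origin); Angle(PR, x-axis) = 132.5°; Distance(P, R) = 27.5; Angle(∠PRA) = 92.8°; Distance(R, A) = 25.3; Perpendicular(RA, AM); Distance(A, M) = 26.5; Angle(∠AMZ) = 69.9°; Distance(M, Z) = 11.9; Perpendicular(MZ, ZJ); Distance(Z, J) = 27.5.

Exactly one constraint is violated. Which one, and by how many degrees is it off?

Perpendicular(MZ, ZJ) — off by 7.50°.

P = (0.00, 0.00) ✓; PR at 132.5° ✓; |PR| = 27.50 ✓; ∠PRA = 92.80° ✓; |RA| = 25.30 ✓; ∠(RA, AM) = 90.00° ✓; |AM| = 26.50 ✓; ∠AMZ = 69.90° ✓; |MZ| = 11.90 ✓; ∠(MZ, ZJ) = 97.50° ✗; |ZJ| = 27.50 ✓.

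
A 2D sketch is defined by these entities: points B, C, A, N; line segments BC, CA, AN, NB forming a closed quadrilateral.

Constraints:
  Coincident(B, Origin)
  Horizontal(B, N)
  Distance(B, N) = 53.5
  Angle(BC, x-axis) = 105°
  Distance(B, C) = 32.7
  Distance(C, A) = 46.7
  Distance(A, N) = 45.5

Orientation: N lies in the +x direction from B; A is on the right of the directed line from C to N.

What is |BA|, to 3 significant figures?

14.9

Checks: BC at 105.0° ✓; |CA| = 46.70 ✓; |AN| = 45.50 ✓.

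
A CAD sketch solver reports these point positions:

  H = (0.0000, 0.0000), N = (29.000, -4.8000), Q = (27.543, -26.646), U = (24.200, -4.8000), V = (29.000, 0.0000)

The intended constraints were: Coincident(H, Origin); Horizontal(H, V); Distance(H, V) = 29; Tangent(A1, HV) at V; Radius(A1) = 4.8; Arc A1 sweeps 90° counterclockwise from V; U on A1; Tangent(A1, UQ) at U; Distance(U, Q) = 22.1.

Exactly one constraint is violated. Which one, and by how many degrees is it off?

Tangent(A1, UQ) at U — off by 8.70°.

H = (0.00, 0.00) ✓; H.y = 0.00, V.y = 0.00 ✓; |HV| = 29.00 ✓; ∠(NV, VH) = 90.00° ✓; |NV| = 4.800 ✓; bearing(N→U) − bearing(N→V) = 90.00° ✓; |NU| = 4.800 ✓; ∠(NU, UQ) = 81.30° ✗; |UQ| = 22.10 ✓.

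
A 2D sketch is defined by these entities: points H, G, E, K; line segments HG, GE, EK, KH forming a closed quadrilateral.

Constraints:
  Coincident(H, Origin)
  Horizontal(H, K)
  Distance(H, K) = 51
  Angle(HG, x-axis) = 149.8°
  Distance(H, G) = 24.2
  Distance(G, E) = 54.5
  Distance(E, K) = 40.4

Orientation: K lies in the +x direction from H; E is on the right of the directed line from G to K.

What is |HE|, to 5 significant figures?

31.320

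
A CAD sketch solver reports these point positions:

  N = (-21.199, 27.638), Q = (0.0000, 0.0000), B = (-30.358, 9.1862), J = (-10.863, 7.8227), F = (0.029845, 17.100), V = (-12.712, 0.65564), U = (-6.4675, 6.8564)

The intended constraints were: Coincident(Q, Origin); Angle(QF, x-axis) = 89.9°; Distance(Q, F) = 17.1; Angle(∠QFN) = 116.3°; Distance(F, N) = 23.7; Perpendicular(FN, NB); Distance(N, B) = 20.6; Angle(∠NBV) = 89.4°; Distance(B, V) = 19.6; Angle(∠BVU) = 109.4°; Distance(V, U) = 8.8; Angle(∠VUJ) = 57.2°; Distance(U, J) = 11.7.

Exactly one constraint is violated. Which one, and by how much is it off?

Distance(U, J) = 11.7 — off by 7.20.

Q = (0.00, 0.00) ✓; QF at 89.90° ✓; |QF| = 17.10 ✓; ∠QFN = 116.3° ✓; |FN| = 23.70 ✓; ∠(FN, NB) = 90.00° ✓; |NB| = 20.60 ✓; ∠NBV = 89.40° ✓; |BV| = 19.60 ✓; ∠BVU = 109.4° ✓; |VU| = 8.800 ✓; ∠VUJ = 57.20° ✓; |UJ| = 4.500 ✗.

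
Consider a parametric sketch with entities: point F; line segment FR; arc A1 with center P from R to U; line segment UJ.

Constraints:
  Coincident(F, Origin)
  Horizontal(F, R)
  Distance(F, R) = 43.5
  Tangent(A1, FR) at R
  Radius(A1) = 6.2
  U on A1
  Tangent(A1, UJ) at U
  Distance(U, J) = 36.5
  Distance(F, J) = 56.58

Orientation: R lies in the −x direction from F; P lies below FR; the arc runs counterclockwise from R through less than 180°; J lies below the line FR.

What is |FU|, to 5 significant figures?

50.032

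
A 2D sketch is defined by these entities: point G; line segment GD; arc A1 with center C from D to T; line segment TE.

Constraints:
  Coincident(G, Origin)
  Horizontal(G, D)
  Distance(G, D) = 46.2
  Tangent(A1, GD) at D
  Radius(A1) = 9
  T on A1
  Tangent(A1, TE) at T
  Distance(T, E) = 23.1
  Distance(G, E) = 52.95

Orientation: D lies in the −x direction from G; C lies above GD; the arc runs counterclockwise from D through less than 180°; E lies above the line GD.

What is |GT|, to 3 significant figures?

38.8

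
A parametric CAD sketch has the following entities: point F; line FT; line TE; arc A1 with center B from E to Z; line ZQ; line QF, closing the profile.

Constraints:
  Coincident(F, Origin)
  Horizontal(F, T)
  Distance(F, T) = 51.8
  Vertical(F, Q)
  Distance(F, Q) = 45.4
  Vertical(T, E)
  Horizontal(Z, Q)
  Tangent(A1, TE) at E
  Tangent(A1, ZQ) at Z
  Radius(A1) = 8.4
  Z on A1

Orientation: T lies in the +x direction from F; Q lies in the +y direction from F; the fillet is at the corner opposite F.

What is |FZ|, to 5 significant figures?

62.807

F is at the origin; FT is horizontal with |FT| = 51.8 and T on the +x side, so T = (51.800, 0.0000). FQ is vertical with |FQ| = 45.4 and Q on the +y side, so Q = (0.0000, 45.400). The virtual corner opposite F is at (51.800, 45.400). A1 meets TE tangentially, so BE is at right angles to TE and A1 meets ZQ tangentially, so BZ is at right angles to ZQ, with radius 8.4, so the center B sits 8.4 in from both sides at B = (43.400, 37.000). That places the tangent points at E = (51.800, 37.000) on TE and Z = (43.400, 45.400) on ZQ. Then |FZ| = |Z − F| = 62.807.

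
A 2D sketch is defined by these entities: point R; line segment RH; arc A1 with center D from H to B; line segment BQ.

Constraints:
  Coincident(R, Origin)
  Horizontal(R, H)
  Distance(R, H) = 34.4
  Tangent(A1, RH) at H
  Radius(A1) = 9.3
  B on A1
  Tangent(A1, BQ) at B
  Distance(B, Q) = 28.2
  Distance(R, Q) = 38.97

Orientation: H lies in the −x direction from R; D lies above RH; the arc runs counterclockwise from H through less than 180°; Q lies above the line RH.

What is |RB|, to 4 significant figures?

26.34

R is at the origin; RH is horizontal with |RH| = 34.4 and H on the −x side, so H = (-34.40, 0.000). A1 meets RH tangentially, so DH is at right angles to RH, so D = H + (0, 9.3) = (-34.40, 9.300). Since DB ⟂ BQ (tangency), |DQ| = √(9.3² + 28.2²) = 29.69 regardless of where B sits on A1. So Q lies on both circle(R, 38.97) and circle(D, 29.69); the above-RH intersection is Q = (-18.43, 34.34). B is the foot of the tangent from Q: B = (-25.39, 7.006).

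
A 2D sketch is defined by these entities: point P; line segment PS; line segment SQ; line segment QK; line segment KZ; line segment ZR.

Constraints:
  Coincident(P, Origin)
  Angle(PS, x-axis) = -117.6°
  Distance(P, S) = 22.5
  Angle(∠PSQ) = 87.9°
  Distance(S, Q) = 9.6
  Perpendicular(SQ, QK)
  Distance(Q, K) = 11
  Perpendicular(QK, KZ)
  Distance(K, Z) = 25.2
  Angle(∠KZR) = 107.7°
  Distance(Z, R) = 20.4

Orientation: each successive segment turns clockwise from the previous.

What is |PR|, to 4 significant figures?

38.31

P is at the origin; PS runs at -117.6° with length 22.5, so S = (-10.42, -19.94). ∠PSQ = 87.9° gives SQ at 150.3° from the x-axis; with |SQ| = 9.6, Q = (-18.76, -15.18). SQ ⟂ QK, so QK runs at 60.30°; with |QK| = 11.0, K = (-13.31, -5.628). QK is perpendicular to KZ, so KZ runs at -29.70°; with |KZ| = 25.2, Z = (8.577, -18.11). ∠KZR = 107.7° gives ZR at -102.0° from the x-axis; with |ZR| = 20.4, R = (4.335, -38.07). Then |PR| = |R − P| = 38.31.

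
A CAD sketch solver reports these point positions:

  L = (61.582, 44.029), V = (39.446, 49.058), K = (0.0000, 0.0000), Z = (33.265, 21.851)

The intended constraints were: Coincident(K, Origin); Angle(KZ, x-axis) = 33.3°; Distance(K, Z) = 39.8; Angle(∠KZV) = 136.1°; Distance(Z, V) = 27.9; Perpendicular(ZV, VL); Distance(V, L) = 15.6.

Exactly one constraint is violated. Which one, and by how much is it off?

Distance(V, L) = 15.6 — off by 7.10.

K = (0.00, 0.00) ✓; KZ at 33.30° ✓; |KZ| = 39.80 ✓; ∠KZV = 136.1° ✓; |ZV| = 27.90 ✓; ∠(ZV, VL) = 90.00° ✓; |VL| = 22.70 ✗.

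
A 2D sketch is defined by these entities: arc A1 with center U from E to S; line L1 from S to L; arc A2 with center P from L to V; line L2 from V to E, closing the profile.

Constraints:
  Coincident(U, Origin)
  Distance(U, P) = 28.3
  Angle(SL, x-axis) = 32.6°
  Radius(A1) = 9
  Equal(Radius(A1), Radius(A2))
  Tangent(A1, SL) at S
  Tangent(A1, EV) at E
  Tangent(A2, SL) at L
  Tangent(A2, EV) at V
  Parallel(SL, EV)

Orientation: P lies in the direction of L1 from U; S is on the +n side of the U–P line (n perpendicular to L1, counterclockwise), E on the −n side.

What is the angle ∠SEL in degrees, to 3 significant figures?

57.5°

The slot axis is L1's direction at 32.6°, so u = (cos 32.6°, sin 32.6°) = (0.842, 0.539) and n = (−sin 32.6°, cos 32.6°) = (-0.539, 0.842). U is at the origin and P lies 28.3 along u from U, so P = 28.3·u = (23.8, 15.2). Tangency of A1 to both parallel lines with radius 9.0 puts S and E at U ± 9.0·n: S = (-4.85, 7.58), E = (4.85, -7.58). Equal radii place L and V the same way about P: L = P + 9.0·n = (19.0, 22.8), V = P − 9.0·n = (28.7, 7.67). Then cos ∠SEL = ES·EL / (|ES||EL|), giving 57.5°.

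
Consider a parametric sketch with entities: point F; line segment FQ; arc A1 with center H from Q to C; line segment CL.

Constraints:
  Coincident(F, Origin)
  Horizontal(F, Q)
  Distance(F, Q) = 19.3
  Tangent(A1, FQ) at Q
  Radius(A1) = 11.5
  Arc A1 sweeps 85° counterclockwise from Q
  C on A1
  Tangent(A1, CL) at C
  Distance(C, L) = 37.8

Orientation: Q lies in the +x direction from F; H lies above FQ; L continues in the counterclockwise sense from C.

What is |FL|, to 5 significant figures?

58.977

On A1, Q sits at bearing -90° from H; an 85° counterclockwise sweep puts C at bearing -5°, so C = H + 11.5·(cos -5°, sin -5°) = (30.756, 10.498). Since A1 is tangent to CL there, HC ⟂ CL, so CL runs along (−sin -5°, cos -5°); with |CL| = 37.8, L = (34.051, 48.154). Then |FL| = |L − F| = 58.977.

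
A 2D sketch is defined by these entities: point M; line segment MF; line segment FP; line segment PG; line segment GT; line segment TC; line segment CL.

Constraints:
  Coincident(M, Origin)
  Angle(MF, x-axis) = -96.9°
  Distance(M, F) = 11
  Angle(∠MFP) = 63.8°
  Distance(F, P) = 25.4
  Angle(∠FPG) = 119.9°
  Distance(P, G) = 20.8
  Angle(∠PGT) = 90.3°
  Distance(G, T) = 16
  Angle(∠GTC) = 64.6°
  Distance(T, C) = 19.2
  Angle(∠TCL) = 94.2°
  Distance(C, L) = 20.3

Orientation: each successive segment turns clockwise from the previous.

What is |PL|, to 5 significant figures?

15.451

M is at the origin; MF runs at -96.9° with length 11.0, so F = (-1.3215, -10.920). ∠MFP = 63.8° gives FP at 146.90° from the x-axis; with |FP| = 25.4, P = (-22.600, 2.9507). ∠FPG = 119.9° gives PG at 86.800° from the x-axis; with |PG| = 20.8, G = (-21.438, 23.718). ∠PGT = 90.3° gives GT at -2.9000° from the x-axis; with |GT| = 16.0, T = (-5.4590, 22.909). ∠GTC = 64.6° gives TC at -118.30° from the x-axis; with |TC| = 19.2, C = (-14.561, 6.0036). ∠TCL = 94.2° gives CL at 155.90° from the x-axis; with |CL| = 20.3, L = (-33.092, 14.293). Then |PL| = |L − P| = 15.451.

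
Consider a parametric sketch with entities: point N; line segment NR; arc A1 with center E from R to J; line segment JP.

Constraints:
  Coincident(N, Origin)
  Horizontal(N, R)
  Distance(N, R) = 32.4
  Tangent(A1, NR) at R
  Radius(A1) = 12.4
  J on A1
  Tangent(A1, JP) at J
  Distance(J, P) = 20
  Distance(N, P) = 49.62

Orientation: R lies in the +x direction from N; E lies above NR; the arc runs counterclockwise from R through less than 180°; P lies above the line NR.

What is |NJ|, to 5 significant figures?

47.038

N is at the origin; NR is horizontal with |NR| = 32.4 and R on the +x side, so R = (32.400, 0.0000). Since A1 is tangent to NR there, ER ⟂ NR, so E = R + (0, 12.4) = (32.400, 12.400). Since EJ ⟂ JP (tangency), |EP| = √(12.4² + 20.0²) = 23.532 regardless of where J sits on A1. So P lies on both circle(N, 49.62) and circle(E, 23.532); the above-NR intersection is P = (34.301, 35.855). J is the foot of the tangent from P: J = (43.432, 18.061).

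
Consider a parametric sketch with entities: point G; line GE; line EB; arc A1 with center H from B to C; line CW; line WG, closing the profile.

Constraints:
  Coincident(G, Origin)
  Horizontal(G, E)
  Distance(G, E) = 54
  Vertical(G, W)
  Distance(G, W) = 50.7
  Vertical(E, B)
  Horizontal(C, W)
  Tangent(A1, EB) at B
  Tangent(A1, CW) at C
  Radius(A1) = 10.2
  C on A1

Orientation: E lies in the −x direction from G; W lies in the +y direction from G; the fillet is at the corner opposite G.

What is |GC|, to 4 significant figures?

67.00

The virtual corner opposite G is at (-54.00, 50.70). A1 meets EB tangentially, so HB is at right angles to EB and tangency of A1 to CW means the radius HC is perpendicular to CW, with radius 10.2, so the center H sits 10.2 in from both sides at H = (-43.80, 40.50). That places the tangent points at B = (-54.00, 40.50) on EB and C = (-43.80, 50.70) on CW. Then |GC| = |C − G| = 67.00.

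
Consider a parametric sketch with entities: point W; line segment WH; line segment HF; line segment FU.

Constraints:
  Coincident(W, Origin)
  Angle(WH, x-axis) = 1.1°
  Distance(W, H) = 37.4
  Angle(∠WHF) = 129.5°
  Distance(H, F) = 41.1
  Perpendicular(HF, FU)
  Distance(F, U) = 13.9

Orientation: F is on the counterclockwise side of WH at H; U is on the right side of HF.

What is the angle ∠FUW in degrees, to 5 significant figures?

56.617°

W is at the origin; WH runs at 1.1° with length 37.4, so H = 37.4·(cos 1.1°, sin 1.1°) = (37.393, 0.71798). ∠WHF = 129.5°, so HF runs at 1.1° + (180° − 129.5°) = 51.600° from the x-axis; with |HF| = 41.1, F = H + 41.1·(cos 51.600°, sin 51.600°) = (62.922, 32.928). HF is perpendicular to FU; with |FU| = 13.9 on the right of HF, U = F + 13.9·(0.78369, -0.62115) = (73.816, 24.294). Then cos ∠FUW = UF·UW / (|UF||UW|), giving 56.617°.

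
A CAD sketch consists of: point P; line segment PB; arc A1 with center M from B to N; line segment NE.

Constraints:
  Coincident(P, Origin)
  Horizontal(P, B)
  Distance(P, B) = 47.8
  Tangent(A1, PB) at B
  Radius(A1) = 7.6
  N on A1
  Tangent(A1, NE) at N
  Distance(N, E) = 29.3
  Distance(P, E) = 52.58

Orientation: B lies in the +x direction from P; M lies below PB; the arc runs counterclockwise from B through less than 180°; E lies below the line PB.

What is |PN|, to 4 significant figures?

40.83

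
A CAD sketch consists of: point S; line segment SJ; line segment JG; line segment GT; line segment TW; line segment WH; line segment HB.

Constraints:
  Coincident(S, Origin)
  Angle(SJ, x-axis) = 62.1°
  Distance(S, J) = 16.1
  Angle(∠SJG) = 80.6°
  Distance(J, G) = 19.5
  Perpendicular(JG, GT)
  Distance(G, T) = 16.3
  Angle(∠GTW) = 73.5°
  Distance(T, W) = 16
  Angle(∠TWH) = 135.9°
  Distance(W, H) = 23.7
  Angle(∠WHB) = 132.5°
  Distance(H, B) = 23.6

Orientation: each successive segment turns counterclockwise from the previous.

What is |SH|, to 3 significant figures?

26.8

S is at the origin; SJ runs at 62.1° with length 16.1, so J = (7.53, 14.2). ∠SJG = 80.6° gives JG at 162° from the x-axis; with |JG| = 19.5, G = (-11.0, 20.4). The perpendicularity gives GT at right angles to JG, so GT runs at -108°; with |GT| = 16.3, T = (-16.1, 4.96). ∠GTW = 73.5° gives TW at -2.00° from the x-axis; with |TW| = 16.0, W = (-0.140, 4.40). ∠TWH = 135.9° gives WH at 42.1° from the x-axis; with |WH| = 23.7, H = (17.4, 20.3). Then |SH| = |H − S| = 26.8.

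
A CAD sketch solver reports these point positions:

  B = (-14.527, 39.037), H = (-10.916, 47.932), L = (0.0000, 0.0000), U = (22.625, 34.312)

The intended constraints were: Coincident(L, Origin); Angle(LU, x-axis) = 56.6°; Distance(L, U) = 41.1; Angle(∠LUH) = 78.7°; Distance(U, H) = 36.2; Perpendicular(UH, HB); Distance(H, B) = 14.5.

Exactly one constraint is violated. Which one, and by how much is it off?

Distance(H, B) = 14.5 — off by 4.90.

L = (0.00, 0.00) ✓; LU at 56.60° ✓; |LU| = 41.10 ✓; ∠LUH = 78.70° ✓; |UH| = 36.20 ✓; ∠(UH, HB) = 90.01° ✓; |HB| = 9.600 ✗.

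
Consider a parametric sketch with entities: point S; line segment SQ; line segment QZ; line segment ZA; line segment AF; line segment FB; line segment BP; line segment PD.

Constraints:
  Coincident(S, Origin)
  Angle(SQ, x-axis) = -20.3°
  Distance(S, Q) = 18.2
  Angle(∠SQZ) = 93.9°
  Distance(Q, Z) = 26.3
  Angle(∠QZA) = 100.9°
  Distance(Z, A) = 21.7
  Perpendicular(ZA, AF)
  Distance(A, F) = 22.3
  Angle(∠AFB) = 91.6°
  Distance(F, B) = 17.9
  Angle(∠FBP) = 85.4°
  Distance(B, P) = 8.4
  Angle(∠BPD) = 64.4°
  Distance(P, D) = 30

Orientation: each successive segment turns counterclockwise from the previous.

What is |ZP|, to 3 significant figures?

15.0

S is at the origin; SQ runs at -20.3° with length 18.2, so Q = (17.1, -6.31). ∠SQZ = 93.9° gives QZ at 65.8° from the x-axis; with |QZ| = 26.3, Z = (27.9, 17.7). ∠QZA = 100.9° gives ZA at 145° from the x-axis; with |ZA| = 21.7, A = (10.1, 30.2). ZA ⟂ AF, so AF runs at -125°; with |AF| = 22.3, F = (-2.73, 11.9). ∠AFB = 91.6° gives FB at -36.7° from the x-axis; with |FB| = 17.9, B = (11.6, 1.21). ∠FBP = 85.4° gives BP at 57.9° from the x-axis; with |BP| = 8.4, P = (16.1, 8.33). Then |ZP| = |P − Z| = 15.0.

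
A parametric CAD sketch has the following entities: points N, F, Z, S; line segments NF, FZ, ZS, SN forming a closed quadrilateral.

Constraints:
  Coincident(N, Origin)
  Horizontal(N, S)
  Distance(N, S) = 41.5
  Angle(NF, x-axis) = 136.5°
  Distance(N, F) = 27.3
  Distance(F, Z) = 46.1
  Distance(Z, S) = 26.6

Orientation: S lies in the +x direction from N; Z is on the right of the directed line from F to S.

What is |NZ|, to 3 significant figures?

19.1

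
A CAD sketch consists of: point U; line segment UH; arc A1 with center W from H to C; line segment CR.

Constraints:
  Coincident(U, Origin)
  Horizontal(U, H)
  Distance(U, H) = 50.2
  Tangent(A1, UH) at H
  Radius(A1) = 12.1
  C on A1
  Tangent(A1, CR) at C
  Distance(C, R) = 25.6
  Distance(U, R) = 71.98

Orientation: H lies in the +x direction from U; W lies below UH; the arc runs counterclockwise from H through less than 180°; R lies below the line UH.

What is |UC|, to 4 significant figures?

47.01

Checks: U = (0.00, 0.00) ✓; |WH| = 12.10 ✓; |WC| = 12.10 ✓; ∠(WC, CR) = 90.00° ✓; |CR| = 25.60 ✓; |UR| = 71.98 ✓.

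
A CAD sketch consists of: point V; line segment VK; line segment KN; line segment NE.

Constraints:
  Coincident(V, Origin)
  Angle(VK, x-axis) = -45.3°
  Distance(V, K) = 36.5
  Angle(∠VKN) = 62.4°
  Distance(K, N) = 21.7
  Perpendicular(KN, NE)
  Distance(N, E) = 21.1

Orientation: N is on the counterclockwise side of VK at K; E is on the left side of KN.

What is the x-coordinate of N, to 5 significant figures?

32.271

V is at the origin; VK runs at -45.3° with length 36.5, so K = 36.5·(cos -45.3°, sin -45.3°) = (25.674, -25.944). ∠VKN = 62.4°, so KN runs at -45.3° + (180° − 62.4°) = 72.300° from the x-axis; with |KN| = 21.7, N = K + 21.7·(cos 72.300°, sin 72.300°) = (32.271, -5.2714). So N.x = 32.271.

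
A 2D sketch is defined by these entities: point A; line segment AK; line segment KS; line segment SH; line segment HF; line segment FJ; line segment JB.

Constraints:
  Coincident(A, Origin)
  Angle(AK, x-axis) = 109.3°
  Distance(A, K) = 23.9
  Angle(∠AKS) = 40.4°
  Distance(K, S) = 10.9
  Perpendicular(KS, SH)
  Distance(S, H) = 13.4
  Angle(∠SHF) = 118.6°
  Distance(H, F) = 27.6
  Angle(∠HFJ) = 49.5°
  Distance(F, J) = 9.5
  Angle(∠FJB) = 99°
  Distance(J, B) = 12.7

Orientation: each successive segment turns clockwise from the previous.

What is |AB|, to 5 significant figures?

17.070

∠HFJ = 49.5° gives FJ at 47.800° from the x-axis; with |FJ| = 9.5, J = (-26.455, 13.344). ∠FJB = 99.0° gives JB at -33.200° from the x-axis; with |JB| = 12.7, B = (-15.829, 6.3904). Then |AB| = |B − A| = 17.070.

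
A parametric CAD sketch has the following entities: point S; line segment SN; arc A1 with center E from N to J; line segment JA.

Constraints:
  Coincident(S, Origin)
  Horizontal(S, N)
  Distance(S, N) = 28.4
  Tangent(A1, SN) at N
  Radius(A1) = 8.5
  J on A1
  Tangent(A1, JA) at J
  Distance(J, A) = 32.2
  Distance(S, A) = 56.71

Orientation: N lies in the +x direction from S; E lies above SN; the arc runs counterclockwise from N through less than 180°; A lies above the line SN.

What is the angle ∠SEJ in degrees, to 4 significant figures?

156.3°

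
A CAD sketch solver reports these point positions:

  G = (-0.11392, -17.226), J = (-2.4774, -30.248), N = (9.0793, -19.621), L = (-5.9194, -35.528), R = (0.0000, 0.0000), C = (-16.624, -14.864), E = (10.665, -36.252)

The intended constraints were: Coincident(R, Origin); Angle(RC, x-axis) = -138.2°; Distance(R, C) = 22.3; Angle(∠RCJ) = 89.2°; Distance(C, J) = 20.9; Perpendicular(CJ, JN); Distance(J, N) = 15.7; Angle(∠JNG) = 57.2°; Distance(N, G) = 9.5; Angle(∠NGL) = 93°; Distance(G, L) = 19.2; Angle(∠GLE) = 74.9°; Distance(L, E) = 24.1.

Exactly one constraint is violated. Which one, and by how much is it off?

Distance(L, E) = 24.1 — off by 7.50.

R = (0.00, 0.00) ✓; RC at -138.2° ✓; |RC| = 22.30 ✓; ∠RCJ = 89.20° ✓; |CJ| = 20.90 ✓; ∠(CJ, JN) = 90.00° ✓; |JN| = 15.70 ✓; ∠JNG = 57.20° ✓; |NG| = 9.500 ✓; ∠NGL = 93.00° ✓; |GL| = 19.20 ✓; ∠GLE = 74.90° ✓; |LE| = 16.60 ✗.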